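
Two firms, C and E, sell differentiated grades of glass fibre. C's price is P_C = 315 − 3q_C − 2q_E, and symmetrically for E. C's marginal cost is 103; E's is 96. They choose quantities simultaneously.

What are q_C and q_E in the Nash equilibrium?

Firm C's profit: π = q_C(315 − 3q_C − 2q_E) − 103q_C.
∂π/∂q_C = 212 − 6q_C − 2q_E = 0 ⇒ q_C = 106/3 − (1/3)q_E.
Similarly q_E = 36.5 − (1/3)q_C.
Solving the two reaction functions simultaneously: (1 − (−1/3)(−1/3))q_C = 106/3 − (1/3)·36.5, so (8/9)q_C = 139/6 and q_C = 26.0625.
Then q_E = 36.5 − (1/3)·26.0625 = 27.8125.

26.0625, 27.8125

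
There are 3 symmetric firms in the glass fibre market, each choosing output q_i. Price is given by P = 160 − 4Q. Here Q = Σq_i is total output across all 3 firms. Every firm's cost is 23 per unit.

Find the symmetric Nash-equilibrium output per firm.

A representative firm's profit is π_i = q_i(160 − 4Q) − 23q_i, with Q = q_i + Σ_{j≠i} q_j.
First-order condition: 137 − 8q_i − 4Σ_{j≠i} q_j = 0.
Imposing symmetry (q_j = q for all j) turns Σ_{j≠i} q_j into 2q, so 137 = 16q and q = 8.5625.

8.5625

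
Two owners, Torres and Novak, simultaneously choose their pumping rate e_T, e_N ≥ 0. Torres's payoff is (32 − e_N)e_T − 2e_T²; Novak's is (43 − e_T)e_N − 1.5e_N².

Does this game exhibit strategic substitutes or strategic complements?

strategic substitutes

Expanding Torres's payoff: 32e_T − e_Ne_T − 2e_T².
∂π/∂e_T = 32 − e_N − 4e_T = 0, so e_T = 8 − 0.25e_N.
The best-response slope de_T/de_N = −0.25 < 0: the reaction function is downward-sloping, so the choices are strategic substitutes.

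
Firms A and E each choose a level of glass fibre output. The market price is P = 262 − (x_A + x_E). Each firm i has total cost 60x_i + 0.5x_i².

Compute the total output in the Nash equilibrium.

Firm A's profit: π = x_A(262 − (x_A + x_E)) − 60x_A − 0.5x_A².
∂π/∂x_A = 202 − 3x_A − x_E = 0, so x_A = 202/3 − (1/3)x_E.
The game is symmetric, so in equilibrium x_E = x_A: the reaction function gives (4/3)x_A = 202/3, hence x_A = 50.5.
Total output: 50.5 + 50.5 = 101.

101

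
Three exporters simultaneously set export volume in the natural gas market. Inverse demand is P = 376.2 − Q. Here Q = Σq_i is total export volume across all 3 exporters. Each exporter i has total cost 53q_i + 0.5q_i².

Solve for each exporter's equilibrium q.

A representative exporter's profit is π_i = q_i(376.2 − Q) − 53q_i − 0.5q_i², with Q = q_i + Σ_{j≠i} q_j.
First-order condition: 323.2 − 3q_i − Σ_{j≠i} q_j = 0.
In a symmetric equilibrium every exporter chooses the same q, so Σ_{j≠i} q_j = 2q. The condition becomes 323.2 − 5q = 0, giving q = 323.2/5 = 64.64.

64.64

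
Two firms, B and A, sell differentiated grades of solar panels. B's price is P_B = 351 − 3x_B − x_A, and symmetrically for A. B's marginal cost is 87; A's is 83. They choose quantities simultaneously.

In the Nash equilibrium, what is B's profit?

Firm B's profit: π = x_B(351 − 3x_B − x_A) − 87x_B.
∂π/∂x_B = 264 − 6x_B − x_A = 0 ⇒ x_B = 44 − (1/6)x_A.
Similarly x_A = 134/3 − (1/6)x_B.
Plugging x_A into B's best response: x_B = 44 − (1/6)(134/3 − (1/6)x_B) ⇒ (35/36)x_B = 329/9, so x_B = 37.6.
Then x_A = 134/3 − (1/6)·37.6 = 38.4.
P_B = 351 − 3·37.6 − 38.4 = 199.8.
Profit = (199.8 − 87)·37.6 = 4241.28.

4241.28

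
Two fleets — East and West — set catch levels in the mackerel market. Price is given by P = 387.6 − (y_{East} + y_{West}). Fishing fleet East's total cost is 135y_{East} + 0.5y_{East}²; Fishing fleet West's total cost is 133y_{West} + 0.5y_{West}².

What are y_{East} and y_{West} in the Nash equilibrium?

62.9, 63.9

Fishing fleet East's profit: π = y_{East}(387.6 − (y_{East} + y_{West})) − 135y_{East} − 0.5y_{East}².
∂π/∂y_{East} = 252.6 − 3y_{East} − y_{West} = 0, so y_{East} = 84.2 − (1/3)y_{West}.
By the same steps for West: y_{West} = 1273/15 − (1/3)y_{East}.
Solving the two reaction functions simultaneously: (1 − (−1/3)(−1/3))y_{East} = 84.2 − (1/3)·(1273/15), so (8/9)y_{East} = 2516/45 and y_{East} = 62.9.
Then y_{West} = 1273/15 − (1/3)·62.9 = 63.9.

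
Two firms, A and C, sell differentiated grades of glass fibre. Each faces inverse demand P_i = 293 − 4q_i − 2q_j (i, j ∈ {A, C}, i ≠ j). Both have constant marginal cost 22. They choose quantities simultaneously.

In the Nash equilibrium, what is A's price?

Firm A's profit: π = q_A(293 − 4q_A − 2q_C) − 22q_A.
∂π/∂q_A = 271 − 8q_A − 2q_C = 0 ⇒ q_A = 33.875 − 0.25q_C.
The game is symmetric, so in equilibrium q_C = q_A: the reaction function gives 1.25q_A = 33.875, hence q_A = 27.1.
P_A = 293 − 4·27.1 − 2·27.1 = 130.4.

130.4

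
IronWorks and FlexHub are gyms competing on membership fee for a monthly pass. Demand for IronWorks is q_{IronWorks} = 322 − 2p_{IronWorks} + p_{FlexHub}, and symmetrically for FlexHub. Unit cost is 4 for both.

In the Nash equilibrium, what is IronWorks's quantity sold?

IronWorks's profit: π = (p_{IronWorks} − 4)(322 − 2p_{IronWorks} + p_{FlexHub}).
∂π/∂p_{IronWorks} = 330 − 4p_{IronWorks} + p_{FlexHub} = 0 ⇒ p_{IronWorks} = 82.5 + 0.25p_{FlexHub}.
Setting p_{IronWorks} = p_{FlexHub} in the reaction function: p_{IronWorks} = 82.5 + 0.25p_{IronWorks}, so p_{IronWorks} = 82.5 / 0.75 = 110.
q_{IronWorks} = 322 − 2·110 + 110 = 212.

212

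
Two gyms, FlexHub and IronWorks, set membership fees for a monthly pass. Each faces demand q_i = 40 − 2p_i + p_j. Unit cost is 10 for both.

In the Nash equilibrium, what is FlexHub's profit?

FlexHub's profit: π = (p_{FlexHub} − 10)(40 − 2p_{FlexHub} + p_{IronWorks}).
∂π/∂p_{FlexHub} = 60 − 4p_{FlexHub} + p_{IronWorks} = 0 ⇒ p_{FlexHub} = 15 + 0.25p_{IronWorks}.
The game is symmetric, so in equilibrium p_{IronWorks} = p_{FlexHub}: the reaction function gives 0.75p_{FlexHub} = 15, hence p_{FlexHub} = 20.
q_{FlexHub} = 40 − 2·20 + 20 = 20.
Profit = (20 − 10)·20 = 200.

200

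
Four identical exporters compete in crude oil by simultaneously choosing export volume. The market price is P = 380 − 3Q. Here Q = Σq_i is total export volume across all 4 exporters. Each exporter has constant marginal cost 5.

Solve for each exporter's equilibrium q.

25

A representative exporter's profit is π_i = q_i(380 − 3Q) − 5q_i, with Q = q_i + Σ_{j≠i} q_j.
First-order condition: 375 − 6q_i − 3Σ_{j≠i} q_j = 0.
Imposing symmetry (q_j = q for all j) turns Σ_{j≠i} q_j into 3q, so 375 = 15q and q = 25.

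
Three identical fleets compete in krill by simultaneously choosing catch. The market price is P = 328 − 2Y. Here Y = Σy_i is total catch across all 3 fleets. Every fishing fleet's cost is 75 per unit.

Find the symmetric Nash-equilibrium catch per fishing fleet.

31.625

A representative fishing fleet's profit is π_i = y_i(328 − 2Y) − 75y_i, with Y = y_i + Σ_{j≠i} y_j.
First-order condition: 253 − 4y_i − 2Σ_{j≠i} y_j = 0.
In a symmetric equilibrium every fishing fleet chooses the same y, so Σ_{j≠i} y_j = 2y. The condition becomes 253 − 8y = 0, giving y = 253/8 = 31.625.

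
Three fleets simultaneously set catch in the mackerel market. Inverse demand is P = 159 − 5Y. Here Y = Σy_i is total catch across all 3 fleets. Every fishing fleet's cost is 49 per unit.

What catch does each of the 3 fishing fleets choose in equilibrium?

5.5

A representative fishing fleet's profit is π_i = y_i(159 − 5Y) − 49y_i, with Y = y_i + Σ_{j≠i} y_j.
First-order condition: 110 − 10y_i − 5Σ_{j≠i} y_j = 0.
With identical fishing fleets, set every y_j = y: then 110 − 10y − 10y = 0, i.e. y = 110/20 = 5.5.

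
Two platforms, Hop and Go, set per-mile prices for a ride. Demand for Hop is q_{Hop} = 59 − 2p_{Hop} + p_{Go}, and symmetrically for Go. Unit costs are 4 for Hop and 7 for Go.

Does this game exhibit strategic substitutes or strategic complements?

Hop's profit: π = (p_{Hop} − 4)(59 − 2p_{Hop} + p_{Go}).
∂π/∂p_{Hop} = 67 − 4p_{Hop} + p_{Go} = 0 ⇒ p_{Hop} = 16.75 + 0.25p_{Go}.
The best-response slope dp_{Hop}/dp_{Go} = 0.25 > 0: the reaction function is upward-sloping, so the choices are strategic complements.

strategic complements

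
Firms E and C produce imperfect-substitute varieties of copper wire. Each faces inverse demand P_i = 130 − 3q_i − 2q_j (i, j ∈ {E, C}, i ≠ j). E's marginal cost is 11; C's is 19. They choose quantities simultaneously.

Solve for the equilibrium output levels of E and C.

15.375, 13.375

Firm E's profit: π = q_E(130 − 3q_E − 2q_C) − 11q_E.
∂π/∂q_E = 119 − 6q_E − 2q_C = 0 ⇒ q_E = 119/6 − (1/3)q_C.
Similarly q_C = 18.5 − (1/3)q_E.
Solving the two reaction functions simultaneously: (1 − (−1/3)(−1/3))q_E = 119/6 − (1/3)·18.5, so (8/9)q_E = 41/3 and q_E = 15.375.
Then q_C = 18.5 − (1/3)·15.375 = 13.375.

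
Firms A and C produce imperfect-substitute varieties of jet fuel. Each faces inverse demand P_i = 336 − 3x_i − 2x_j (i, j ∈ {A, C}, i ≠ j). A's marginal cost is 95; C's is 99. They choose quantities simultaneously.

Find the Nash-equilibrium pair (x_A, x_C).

30.375, 29.375

Firm A's profit: π = x_A(336 − 3x_A − 2x_C) − 95x_A.
∂π/∂x_A = 241 − 6x_A − 2x_C = 0 ⇒ x_A = 241/6 − (1/3)x_C.
Similarly x_C = 39.5 − (1/3)x_A.
Plugging x_C into A's best response: x_A = 241/6 − (1/3)(39.5 − (1/3)x_A) ⇒ (8/9)x_A = 27, so x_A = 30.375.
Then x_C = 39.5 − (1/3)·30.375 = 29.375.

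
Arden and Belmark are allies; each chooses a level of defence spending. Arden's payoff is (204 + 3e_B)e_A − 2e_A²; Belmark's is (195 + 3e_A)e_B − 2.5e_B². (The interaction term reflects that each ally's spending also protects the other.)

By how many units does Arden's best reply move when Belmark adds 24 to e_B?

18

Expanding Arden's payoff: 204e_A + 3e_Be_A − 2e_A².
∂π/∂e_A = 204 + 3e_B − 4e_A = 0, so e_A = 51 + 0.75e_B.
The reaction-function slope is 0.75, so a 24-unit rise in e_B moves e_A by 0.75 × 24 = 18. Arden's best response rises — the actions are strategic complements.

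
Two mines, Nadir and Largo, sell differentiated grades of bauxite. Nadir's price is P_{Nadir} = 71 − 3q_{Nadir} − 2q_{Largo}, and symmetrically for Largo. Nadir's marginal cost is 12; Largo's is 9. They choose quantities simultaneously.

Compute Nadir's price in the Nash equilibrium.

33.5625

Mine Nadir's profit: π = q_{Nadir}(71 − 3q_{Nadir} − 2q_{Largo}) − 12q_{Nadir}.
∂π/∂q_{Nadir} = 59 − 6q_{Nadir} − 2q_{Largo} = 0 ⇒ q_{Nadir} = 59/6 − (1/3)q_{Largo}.
Similarly q_{Largo} = 31/3 − (1/3)q_{Nadir}.
Plugging q_{Largo} into Nadir's best response: q_{Nadir} = 59/6 − (1/3)(31/3 − (1/3)q_{Nadir}) ⇒ (8/9)q_{Nadir} = 115/18, so q_{Nadir} = 7.1875.
Then q_{Largo} = 31/3 − (1/3)·7.1875 = 7.9375.
P_{Nadir} = 71 − 3·7.1875 − 2·7.9375 = 33.5625.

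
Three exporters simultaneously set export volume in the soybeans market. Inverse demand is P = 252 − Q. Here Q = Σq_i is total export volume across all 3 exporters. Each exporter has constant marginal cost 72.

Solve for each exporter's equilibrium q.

A representative exporter's profit is π_i = q_i(252 − Q) − 72q_i, with Q = q_i + Σ_{j≠i} q_j.
First-order condition: 180 − 2q_i − Σ_{j≠i} q_j = 0.
With identical exporters, set every q_j = q: then 180 − 2q − 2q = 0, i.e. q = 180/4 = 45.

45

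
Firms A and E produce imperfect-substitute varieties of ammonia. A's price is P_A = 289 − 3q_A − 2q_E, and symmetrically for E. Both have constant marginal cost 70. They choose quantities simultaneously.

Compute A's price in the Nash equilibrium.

Firm A's profit: π = q_A(289 − 3q_A − 2q_E) − 70q_A.
∂π/∂q_A = 219 − 6q_A − 2q_E = 0 ⇒ q_A = 36.5 − (1/3)q_E.
Setting q_A = q_E in the reaction function: q_A = 36.5 − (1/3)q_A, so q_A = 36.5 / (4/3) = 27.375.
P_A = 289 − 3·27.375 − 2·27.375 = 152.125.

152.125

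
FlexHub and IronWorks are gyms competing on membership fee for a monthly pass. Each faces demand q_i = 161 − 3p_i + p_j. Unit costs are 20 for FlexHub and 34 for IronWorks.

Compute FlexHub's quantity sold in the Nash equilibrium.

FlexHub's profit: π = (p_{FlexHub} − 20)(161 − 3p_{FlexHub} + p_{IronWorks}).
∂π/∂p_{FlexHub} = 221 − 6p_{FlexHub} + p_{IronWorks} = 0 ⇒ p_{FlexHub} = 221/6 + (1/6)p_{IronWorks}.
Similarly p_{IronWorks} = 263/6 + (1/6)p_{FlexHub}.
Solving the two reaction functions simultaneously: (1 − (1/6)(1/6))p_{FlexHub} = 221/6 + (1/6)·(263/6), so (35/36)p_{FlexHub} = 1589/36 and p_{FlexHub} = 45.4.
Then p_{IronWorks} = 263/6 + (1/6)·45.4 = 51.4.
q_{FlexHub} = 161 − 3·45.4 + 51.4 = 76.2.

76.2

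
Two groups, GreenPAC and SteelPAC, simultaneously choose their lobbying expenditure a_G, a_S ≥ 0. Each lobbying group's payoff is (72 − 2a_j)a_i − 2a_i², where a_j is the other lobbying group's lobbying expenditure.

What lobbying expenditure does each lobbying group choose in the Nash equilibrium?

12

GreenPAC's payoff is (72 − 2a_S)a_G − 2a_G².
∂π/∂a_G = 72 − 2a_S − 4a_G = 0, so a_G = 18 − 0.5a_S.
Setting a_G = a_S in the reaction function: a_G = 18 − 0.5a_G, so a_G = 18 / 1.5 = 12.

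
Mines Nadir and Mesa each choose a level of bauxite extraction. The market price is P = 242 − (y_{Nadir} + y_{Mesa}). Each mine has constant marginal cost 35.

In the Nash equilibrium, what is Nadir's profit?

Mine Nadir's profit: π = y_{Nadir}(242 − (y_{Nadir} + y_{Mesa})) − 35y_{Nadir}.
∂π/∂y_{Nadir} = 207 − 2y_{Nadir} − y_{Mesa} = 0, so y_{Nadir} = 103.5 − 0.5y_{Mesa}.
Setting y_{Nadir} = y_{Mesa} in the reaction function: y_{Nadir} = 103.5 − 0.5y_{Nadir}, so y_{Nadir} = 103.5 / 1.5 = 69.
Price P = 242 − 138 = 104.
Nadir's profit: (104 − 35)·69 = 4761.

4761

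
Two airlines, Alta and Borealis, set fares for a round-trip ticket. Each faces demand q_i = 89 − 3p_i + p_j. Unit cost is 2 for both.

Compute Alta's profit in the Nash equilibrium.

Alta's profit: π = (p_{Alta} − 2)(89 − 3p_{Alta} + p_{Borealis}).
∂π/∂p_{Alta} = 95 − 6p_{Alta} + p_{Borealis} = 0 ⇒ p_{Alta} = 95/6 + (1/6)p_{Borealis}.
Setting p_{Alta} = p_{Borealis} in the reaction function: p_{Alta} = 95/6 + (1/6)p_{Alta}, so p_{Alta} = (95/6) / (5/6) = 19.
q_{Alta} = 89 − 3·19 + 19 = 51.
Profit = (19 − 2)·51 = 867.

867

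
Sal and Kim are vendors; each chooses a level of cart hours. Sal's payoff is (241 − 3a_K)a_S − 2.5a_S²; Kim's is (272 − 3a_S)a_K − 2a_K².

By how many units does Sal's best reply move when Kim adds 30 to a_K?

Expanding Sal's payoff: 241a_S − 3a_Ka_S − 2.5a_S².
∂π/∂a_S = 241 − 3a_K − 5a_S = 0, so a_S = 48.2 − 0.6a_K.
The reaction-function slope is −0.6, so a 30-unit rise in a_K moves a_S by −0.6 × 30 = −18. Sal's best response falls — the actions are strategic substitutes.

-18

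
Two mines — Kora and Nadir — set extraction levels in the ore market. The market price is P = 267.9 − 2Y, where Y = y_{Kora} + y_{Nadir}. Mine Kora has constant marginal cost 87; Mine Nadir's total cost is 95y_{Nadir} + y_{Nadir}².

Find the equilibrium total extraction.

53.47

Mine Kora's profit: π = y_{Kora}(267.9 − 2(y_{Kora} + y_{Nadir})) − 87y_{Kora}.
∂π/∂y_{Kora} = 180.9 − 4y_{Kora} − 2y_{Nadir} = 0, so y_{Kora} = 45.225 − 0.5y_{Nadir}.
For Nadir: ∂π/∂y_{Nadir} = 172.9 − 6y_{Nadir} − 2y_{Kora} = 0 ⇒ y_{Nadir} = 1729/60 − (1/3)y_{Kora}.
Substituting the second reaction function into the first: y_{Kora} = 45.225 − 0.5(1729/60 − (1/3)y_{Kora}), which gives (5/6)y_{Kora} = 1849/60 ⇒ y_{Kora} = 36.98.
Then y_{Nadir} = 1729/60 − (1/3)·36.98 = 16.49.
Total extraction: 36.98 + 16.49 = 53.47.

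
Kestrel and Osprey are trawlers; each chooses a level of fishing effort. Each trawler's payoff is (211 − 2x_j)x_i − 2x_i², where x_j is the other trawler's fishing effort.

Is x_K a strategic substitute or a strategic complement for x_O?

strategic substitutes

Kestrel's payoff is (211 − 2x_O)x_K − 2x_K².
∂π/∂x_K = 211 − 2x_O − 4x_K = 0, so x_K = 52.75 − 0.5x_O.
The best-response slope dx_K/dx_O = −0.5 < 0: the reaction function is downward-sloping, so the choices are strategic substitutes.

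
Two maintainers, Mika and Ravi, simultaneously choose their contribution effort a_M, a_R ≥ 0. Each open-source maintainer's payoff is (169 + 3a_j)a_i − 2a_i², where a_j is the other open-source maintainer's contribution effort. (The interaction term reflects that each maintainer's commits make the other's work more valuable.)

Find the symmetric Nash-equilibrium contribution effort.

169

Mika's payoff is (169 + 3a_R)a_M − 2a_M².
∂π/∂a_M = 169 + 3a_R − 4a_M = 0, so a_M = 42.25 + 0.75a_R.
The game is symmetric, so in equilibrium a_R = a_M: the reaction function gives 0.25a_M = 42.25, hence a_M = 169.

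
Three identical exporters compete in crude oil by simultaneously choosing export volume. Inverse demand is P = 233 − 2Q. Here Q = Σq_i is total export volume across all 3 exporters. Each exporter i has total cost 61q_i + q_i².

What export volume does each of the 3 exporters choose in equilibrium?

A representative exporter's profit is π_i = q_i(233 − 2Q) − 61q_i − q_i², with Q = q_i + Σ_{j≠i} q_j.
First-order condition: 172 − 6q_i − 2Σ_{j≠i} q_j = 0.
In a symmetric equilibrium every exporter chooses the same q, so Σ_{j≠i} q_j = 2q. The condition becomes 172 − 10q = 0, giving q = 172/10 = 17.2.

17.2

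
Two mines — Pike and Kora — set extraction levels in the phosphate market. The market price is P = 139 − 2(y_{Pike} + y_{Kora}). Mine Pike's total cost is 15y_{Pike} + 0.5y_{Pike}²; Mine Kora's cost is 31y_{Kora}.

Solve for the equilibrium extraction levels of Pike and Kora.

17.5, 18.25

Mine Pike's profit: π = y_{Pike}(139 − 2(y_{Pike} + y_{Kora})) − 15y_{Pike} − 0.5y_{Pike}².
∂π/∂y_{Pike} = 124 − 5y_{Pike} − 2y_{Kora} = 0, so y_{Pike} = 24.8 − 0.4y_{Kora}.
For Kora: ∂π/∂y_{Kora} = 108 − 4y_{Kora} − 2y_{Pike} = 0 ⇒ y_{Kora} = 27 − 0.5y_{Pike}.
Substituting the second reaction function into the first: y_{Pike} = 24.8 − 0.4(27 − 0.5y_{Pike}), which gives 0.8y_{Pike} = 14 ⇒ y_{Pike} = 17.5.
Then y_{Kora} = 27 − 0.5·17.5 = 18.25.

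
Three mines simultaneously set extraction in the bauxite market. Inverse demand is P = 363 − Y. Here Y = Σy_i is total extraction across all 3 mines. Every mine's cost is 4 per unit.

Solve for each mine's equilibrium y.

A representative mine's profit is π_i = y_i(363 − Y) − 4y_i, with Y = y_i + Σ_{j≠i} y_j.
First-order condition: 359 − 2y_i − Σ_{j≠i} y_j = 0.
Imposing symmetry (y_j = y for all j) turns Σ_{j≠i} y_j into 2y, so 359 = 4y and y = 89.75.

89.75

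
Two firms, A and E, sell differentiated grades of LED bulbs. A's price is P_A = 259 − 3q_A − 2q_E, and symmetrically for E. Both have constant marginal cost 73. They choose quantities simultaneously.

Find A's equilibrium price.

142.75

Firm A's profit: π = q_A(259 − 3q_A − 2q_E) − 73q_A.
∂π/∂q_A = 186 − 6q_A − 2q_E = 0 ⇒ q_A = 31 − (1/3)q_E.
Setting q_A = q_E in the reaction function: q_A = 31 − (1/3)q_A, so q_A = 31 / (4/3) = 23.25.
P_A = 259 − 3·23.25 − 2·23.25 = 142.75.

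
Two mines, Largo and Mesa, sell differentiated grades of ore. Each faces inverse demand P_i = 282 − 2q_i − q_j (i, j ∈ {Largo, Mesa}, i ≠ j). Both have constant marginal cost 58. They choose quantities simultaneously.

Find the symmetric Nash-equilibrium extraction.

Mine Largo's profit: π = q_{Largo}(282 − 2q_{Largo} − q_{Mesa}) − 58q_{Largo}.
∂π/∂q_{Largo} = 224 − 4q_{Largo} − q_{Mesa} = 0 ⇒ q_{Largo} = 56 − 0.25q_{Mesa}.
By symmetry q_{Mesa} = q_{Largo}; substituting into the reaction function, 1.25q_{Largo} = 56 and q_{Largo} = 44.8.

44.8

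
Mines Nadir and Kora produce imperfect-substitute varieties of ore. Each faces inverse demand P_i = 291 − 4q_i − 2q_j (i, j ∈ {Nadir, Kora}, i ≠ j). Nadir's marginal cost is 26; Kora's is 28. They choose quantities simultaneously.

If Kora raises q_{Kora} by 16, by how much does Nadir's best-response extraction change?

Mine Nadir's profit: π = q_{Nadir}(291 − 4q_{Nadir} − 2q_{Kora}) − 26q_{Nadir}.
∂π/∂q_{Nadir} = 265 − 8q_{Nadir} − 2q_{Kora} = 0 ⇒ q_{Nadir} = 33.125 − 0.25q_{Kora}.
The reaction-function slope is −0.25, so a 16-unit rise in q_{Kora} moves q_{Nadir} by −0.25 × 16 = −4. Nadir's best response falls — the actions are strategic substitutes.

-4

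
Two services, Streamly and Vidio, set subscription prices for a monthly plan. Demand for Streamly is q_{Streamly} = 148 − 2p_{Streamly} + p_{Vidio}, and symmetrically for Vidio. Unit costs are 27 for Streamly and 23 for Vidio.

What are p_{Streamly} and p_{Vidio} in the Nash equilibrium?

66.8, 65.2

Streamly's profit: π = (p_{Streamly} − 27)(148 − 2p_{Streamly} + p_{Vidio}).
∂π/∂p_{Streamly} = 202 − 4p_{Streamly} + p_{Vidio} = 0 ⇒ p_{Streamly} = 50.5 + 0.25p_{Vidio}.
Similarly p_{Vidio} = 48.5 + 0.25p_{Streamly}.
Plugging p_{Vidio} into Streamly's best response: p_{Streamly} = 50.5 + 0.25(48.5 + 0.25p_{Streamly}) ⇒ 0.9375p_{Streamly} = 62.625, so p_{Streamly} = 66.8.
Then p_{Vidio} = 48.5 + 0.25·66.8 = 65.2.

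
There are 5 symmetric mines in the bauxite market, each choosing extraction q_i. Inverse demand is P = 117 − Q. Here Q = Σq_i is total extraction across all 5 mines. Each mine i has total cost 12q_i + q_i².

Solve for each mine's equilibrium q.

A representative mine's profit is π_i = q_i(117 − Q) − 12q_i − q_i², with Q = q_i + Σ_{j≠i} q_j.
First-order condition: 105 − 4q_i − Σ_{j≠i} q_j = 0.
Imposing symmetry (q_j = q for all j) turns Σ_{j≠i} q_j into 4q, so 105 = 8q and q = 13.125.

13.125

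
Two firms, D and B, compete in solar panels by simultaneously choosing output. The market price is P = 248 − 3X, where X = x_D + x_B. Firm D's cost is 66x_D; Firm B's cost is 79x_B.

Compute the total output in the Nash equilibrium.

39

Firm D's profit: π = x_D(248 − 3(x_D + x_B)) − 66x_D.
∂π/∂x_D = 182 − 6x_D − 3x_B = 0, so x_D = 91/3 − 0.5x_B.
By the same steps for B: x_B = 169/6 − 0.5x_D.
Plugging x_B into D's best response: x_D = 91/3 − 0.5(169/6 − 0.5x_D) ⇒ 0.75x_D = 16.25, so x_D = 65/3.
Then x_B = 169/6 − 0.5·(65/3) = 52/3.
Total output: 65/3 + 52/3 = 39.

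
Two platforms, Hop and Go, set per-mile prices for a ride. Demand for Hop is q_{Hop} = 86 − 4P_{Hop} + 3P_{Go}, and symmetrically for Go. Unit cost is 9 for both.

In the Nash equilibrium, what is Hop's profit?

Hop's profit: π = (P_{Hop} − 9)(86 − 4P_{Hop} + 3P_{Go}).
∂π/∂P_{Hop} = 122 − 8P_{Hop} + 3P_{Go} = 0 ⇒ P_{Hop} = 15.25 + 0.375P_{Go}.
Setting P_{Hop} = P_{Go} in the reaction function: P_{Hop} = 15.25 + 0.375P_{Hop}, so P_{Hop} = 15.25 / 0.625 = 24.4.
q_{Hop} = 86 − 4·24.4 + 3·24.4 = 61.6.
Profit = (24.4 − 9)·61.6 = 948.64.

948.64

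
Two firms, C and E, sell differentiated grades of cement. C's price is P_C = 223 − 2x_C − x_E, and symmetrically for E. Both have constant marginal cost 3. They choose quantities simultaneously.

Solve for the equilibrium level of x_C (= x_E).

44

Firm C's profit: π = x_C(223 − 2x_C − x_E) − 3x_C.
∂π/∂x_C = 220 − 4x_C − x_E = 0 ⇒ x_C = 55 − 0.25x_E.
Setting x_C = x_E in the reaction function: x_C = 55 − 0.25x_C, so x_C = 55 / 1.25 = 44.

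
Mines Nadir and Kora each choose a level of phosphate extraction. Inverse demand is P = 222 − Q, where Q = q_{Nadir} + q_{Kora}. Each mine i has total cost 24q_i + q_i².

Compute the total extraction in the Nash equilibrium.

Mine Nadir's profit: π = q_{Nadir}(222 − (q_{Nadir} + q_{Kora})) − 24q_{Nadir} − q_{Nadir}².
∂π/∂q_{Nadir} = 198 − 4q_{Nadir} − q_{Kora} = 0, so q_{Nadir} = 49.5 − 0.25q_{Kora}.
The game is symmetric, so in equilibrium q_{Kora} = q_{Nadir}: the reaction function gives 1.25q_{Nadir} = 49.5, hence q_{Nadir} = 39.6.
Total extraction: 39.6 + 39.6 = 79.2.

79.2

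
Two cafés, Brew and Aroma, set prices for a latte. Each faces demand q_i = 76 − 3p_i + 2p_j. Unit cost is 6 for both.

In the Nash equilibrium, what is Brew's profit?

Brew's profit: π = (p_{Brew} − 6)(76 − 3p_{Brew} + 2p_{Aroma}).
∂π/∂p_{Brew} = 94 − 6p_{Brew} + 2p_{Aroma} = 0 ⇒ p_{Brew} = 47/3 + (1/3)p_{Aroma}.
By symmetry p_{Aroma} = p_{Brew}; substituting into the reaction function, (2/3)p_{Brew} = 47/3 and p_{Brew} = 23.5.
q_{Brew} = 76 − 3·23.5 + 2·23.5 = 52.5.
Profit = (23.5 − 6)·52.5 = 918.75.

918.75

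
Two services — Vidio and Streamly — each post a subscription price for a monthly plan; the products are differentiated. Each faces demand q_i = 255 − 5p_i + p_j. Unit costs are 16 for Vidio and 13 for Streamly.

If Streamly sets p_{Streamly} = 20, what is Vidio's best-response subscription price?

35.5

Vidio's profit: π = (p_{Vidio} − 16)(255 − 5p_{Vidio} + p_{Streamly}).
∂π/∂p_{Vidio} = 335 − 10p_{Vidio} + p_{Streamly} = 0 ⇒ p_{Vidio} = 33.5 + 0.1p_{Streamly}.
At p_{Streamly} = 20: p_{Vidio} = 33.5 + 0.1·20 = 35.5.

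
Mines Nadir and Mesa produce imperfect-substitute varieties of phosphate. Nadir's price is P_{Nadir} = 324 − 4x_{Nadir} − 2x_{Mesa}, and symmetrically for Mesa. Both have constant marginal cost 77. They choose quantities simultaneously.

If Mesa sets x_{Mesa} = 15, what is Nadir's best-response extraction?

27.125

Mine Nadir's profit: π = x_{Nadir}(324 − 4x_{Nadir} − 2x_{Mesa}) − 77x_{Nadir}.
∂π/∂x_{Nadir} = 247 − 8x_{Nadir} − 2x_{Mesa} = 0 ⇒ x_{Nadir} = 30.875 − 0.25x_{Mesa}.
At x_{Mesa} = 15: x_{Nadir} = 30.875 − 0.25·15 = 27.125.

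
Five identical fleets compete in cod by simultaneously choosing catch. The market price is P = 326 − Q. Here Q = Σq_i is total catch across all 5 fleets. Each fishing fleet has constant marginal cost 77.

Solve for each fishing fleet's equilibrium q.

A representative fishing fleet's profit is π_i = q_i(326 − Q) − 77q_i, with Q = q_i + Σ_{j≠i} q_j.
First-order condition: 249 − 2q_i − Σ_{j≠i} q_j = 0.
Imposing symmetry (q_j = q for all j) turns Σ_{j≠i} q_j into 4q, so 249 = 6q and q = 41.5.

41.5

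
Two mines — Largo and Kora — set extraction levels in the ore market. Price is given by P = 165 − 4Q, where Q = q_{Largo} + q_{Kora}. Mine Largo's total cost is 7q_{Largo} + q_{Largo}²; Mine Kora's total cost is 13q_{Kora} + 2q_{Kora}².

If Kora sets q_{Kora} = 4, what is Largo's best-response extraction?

14.2

Mine Largo's profit: π = q_{Largo}(165 − 4(q_{Largo} + q_{Kora})) − 7q_{Largo} − q_{Largo}².
∂π/∂q_{Largo} = 158 − 10q_{Largo} − 4q_{Kora} = 0, so q_{Largo} = 15.8 − 0.4q_{Kora}.
At q_{Kora} = 4: q_{Largo} = 15.8 − 0.4·4 = 14.2.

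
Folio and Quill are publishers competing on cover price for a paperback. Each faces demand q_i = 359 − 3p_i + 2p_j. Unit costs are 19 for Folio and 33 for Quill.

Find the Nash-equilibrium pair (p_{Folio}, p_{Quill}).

106.625, 111.875

Folio's profit: π = (p_{Folio} − 19)(359 − 3p_{Folio} + 2p_{Quill}).
∂π/∂p_{Folio} = 416 − 6p_{Folio} + 2p_{Quill} = 0 ⇒ p_{Folio} = 208/3 + (1/3)p_{Quill}.
Similarly p_{Quill} = 229/3 + (1/3)p_{Folio}.
Substituting the second reaction function into the first: p_{Folio} = 208/3 + (1/3)(229/3 + (1/3)p_{Folio}), which gives (8/9)p_{Folio} = 853/9 ⇒ p_{Folio} = 106.625.
Then p_{Quill} = 229/3 + (1/3)·106.625 = 111.875.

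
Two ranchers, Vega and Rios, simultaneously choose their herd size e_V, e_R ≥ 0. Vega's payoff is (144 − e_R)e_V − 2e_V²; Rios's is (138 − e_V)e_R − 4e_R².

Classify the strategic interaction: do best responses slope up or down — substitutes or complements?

Expanding Vega's payoff: 144e_V − e_Re_V − 2e_V².
∂π/∂e_V = 144 − e_R − 4e_V = 0, so e_V = 36 − 0.25e_R.
The best-response slope de_V/de_R = −0.25 < 0: the reaction function is downward-sloping, so the choices are strategic substitutes.

strategic substitutes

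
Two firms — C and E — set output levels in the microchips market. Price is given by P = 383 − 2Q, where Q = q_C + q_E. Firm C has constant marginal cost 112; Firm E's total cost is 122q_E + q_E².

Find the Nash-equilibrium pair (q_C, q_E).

Firm C's profit: π = q_C(383 − 2(q_C + q_E)) − 112q_C.
∂π/∂q_C = 271 − 4q_C − 2q_E = 0, so q_C = 67.75 − 0.5q_E.
For E: ∂π/∂q_E = 261 − 6q_E − 2q_C = 0 ⇒ q_E = 43.5 − (1/3)q_C.
Plugging q_E into C's best response: q_C = 67.75 − 0.5(43.5 − (1/3)q_C) ⇒ (5/6)q_C = 46, so q_C = 55.2.
Then q_E = 43.5 − (1/3)·55.2 = 25.1.

55.2, 25.1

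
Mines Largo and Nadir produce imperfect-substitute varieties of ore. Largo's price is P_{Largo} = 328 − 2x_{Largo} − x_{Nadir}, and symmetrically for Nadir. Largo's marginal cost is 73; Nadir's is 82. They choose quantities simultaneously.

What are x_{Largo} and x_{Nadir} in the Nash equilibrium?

51.6, 48.6

Mine Largo's profit: π = x_{Largo}(328 − 2x_{Largo} − x_{Nadir}) − 73x_{Largo}.
∂π/∂x_{Largo} = 255 − 4x_{Largo} − x_{Nadir} = 0 ⇒ x_{Largo} = 63.75 − 0.25x_{Nadir}.
Similarly x_{Nadir} = 61.5 − 0.25x_{Largo}.
Substituting the second reaction function into the first: x_{Largo} = 63.75 − 0.25(61.5 − 0.25x_{Largo}), which gives 0.9375x_{Largo} = 48.375 ⇒ x_{Largo} = 51.6.
Then x_{Nadir} = 61.5 − 0.25·51.6 = 48.6.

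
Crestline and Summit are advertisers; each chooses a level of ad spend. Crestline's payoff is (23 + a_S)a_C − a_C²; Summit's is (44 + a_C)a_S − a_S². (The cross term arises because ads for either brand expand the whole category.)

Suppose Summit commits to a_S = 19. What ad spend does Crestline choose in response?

Expanding Crestline's payoff: 23a_C + a_Sa_C − a_C².
∂π/∂a_C = 23 + a_S − 2a_C = 0, so a_C = 11.5 + 0.5a_S.
At a_S = 19: a_C = 11.5 + 0.5·19 = 21.

21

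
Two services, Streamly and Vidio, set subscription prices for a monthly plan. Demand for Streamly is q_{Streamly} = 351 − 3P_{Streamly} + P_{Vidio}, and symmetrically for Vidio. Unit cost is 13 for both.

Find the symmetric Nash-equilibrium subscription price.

78

Streamly's profit: π = (P_{Streamly} − 13)(351 − 3P_{Streamly} + P_{Vidio}).
∂π/∂P_{Streamly} = 390 − 6P_{Streamly} + P_{Vidio} = 0 ⇒ P_{Streamly} = 65 + (1/6)P_{Vidio}.
By symmetry P_{Vidio} = P_{Streamly}; substituting into the reaction function, (5/6)P_{Streamly} = 65 and P_{Streamly} = 78.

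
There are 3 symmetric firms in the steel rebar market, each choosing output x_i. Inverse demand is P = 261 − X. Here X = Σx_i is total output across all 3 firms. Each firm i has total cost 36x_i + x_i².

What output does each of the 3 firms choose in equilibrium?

37.5

A representative firm's profit is π_i = x_i(261 − X) − 36x_i − x_i², with X = x_i + Σ_{j≠i} x_j.
First-order condition: 225 − 4x_i − Σ_{j≠i} x_j = 0.
In a symmetric equilibrium every firm chooses the same x, so Σ_{j≠i} x_j = 2x. The condition becomes 225 − 6x = 0, giving x = 225/6 = 37.5.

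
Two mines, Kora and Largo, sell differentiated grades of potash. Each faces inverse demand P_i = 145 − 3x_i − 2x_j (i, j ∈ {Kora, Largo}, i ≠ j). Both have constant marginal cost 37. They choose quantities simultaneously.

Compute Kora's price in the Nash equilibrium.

Mine Kora's profit: π = x_{Kora}(145 − 3x_{Kora} − 2x_{Largo}) − 37x_{Kora}.
∂π/∂x_{Kora} = 108 − 6x_{Kora} − 2x_{Largo} = 0 ⇒ x_{Kora} = 18 − (1/3)x_{Largo}.
Setting x_{Kora} = x_{Largo} in the reaction function: x_{Kora} = 18 − (1/3)x_{Kora}, so x_{Kora} = 18 / (4/3) = 13.5.
P_{Kora} = 145 − 3·13.5 − 2·13.5 = 77.5.

77.5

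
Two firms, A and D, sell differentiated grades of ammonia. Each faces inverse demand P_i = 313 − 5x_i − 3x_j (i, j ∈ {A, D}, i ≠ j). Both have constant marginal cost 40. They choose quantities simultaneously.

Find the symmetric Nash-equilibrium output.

21

Firm A's profit: π = x_A(313 − 5x_A − 3x_D) − 40x_A.
∂π/∂x_A = 273 − 10x_A − 3x_D = 0 ⇒ x_A = 27.3 − 0.3x_D.
Setting x_A = x_D in the reaction function: x_A = 27.3 − 0.3x_A, so x_A = 27.3 / 1.3 = 21.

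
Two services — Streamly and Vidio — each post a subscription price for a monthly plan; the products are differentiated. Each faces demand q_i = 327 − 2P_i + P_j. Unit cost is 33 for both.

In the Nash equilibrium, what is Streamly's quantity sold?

196

Streamly's profit: π = (P_{Streamly} − 33)(327 − 2P_{Streamly} + P_{Vidio}).
∂π/∂P_{Streamly} = 393 − 4P_{Streamly} + P_{Vidio} = 0 ⇒ P_{Streamly} = 98.25 + 0.25P_{Vidio}.
The game is symmetric, so in equilibrium P_{Vidio} = P_{Streamly}: the reaction function gives 0.75P_{Streamly} = 98.25, hence P_{Streamly} = 131.
q_{Streamly} = 327 − 2·131 + 131 = 196.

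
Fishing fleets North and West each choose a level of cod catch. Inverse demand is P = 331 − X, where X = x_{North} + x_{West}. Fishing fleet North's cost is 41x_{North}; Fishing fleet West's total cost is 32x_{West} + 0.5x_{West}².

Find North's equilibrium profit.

13041.64

Fishing fleet North's profit: π = x_{North}(331 − (x_{North} + x_{West})) − 41x_{North}.
∂π/∂x_{North} = 290 − 2x_{North} − x_{West} = 0, so x_{North} = 145 − 0.5x_{West}.
For West: ∂π/∂x_{West} = 299 − 3x_{West} − x_{North} = 0 ⇒ x_{West} = 299/3 − (1/3)x_{North}.
Plugging x_{West} into North's best response: x_{North} = 145 − 0.5(299/3 − (1/3)x_{North}) ⇒ (5/6)x_{North} = 571/6, so x_{North} = 114.2.
Then x_{West} = 299/3 − (1/3)·114.2 = 61.6.
Price P = 331 − 175.8 = 155.2.
North's profit: (155.2 − 41)·114.2 = 13041.64.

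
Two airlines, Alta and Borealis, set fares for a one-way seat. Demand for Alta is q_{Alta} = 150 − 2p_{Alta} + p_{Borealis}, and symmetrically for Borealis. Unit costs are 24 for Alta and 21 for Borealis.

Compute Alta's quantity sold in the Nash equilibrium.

Alta's profit: π = (p_{Alta} − 24)(150 − 2p_{Alta} + p_{Borealis}).
∂π/∂p_{Alta} = 198 − 4p_{Alta} + p_{Borealis} = 0 ⇒ p_{Alta} = 49.5 + 0.25p_{Borealis}.
Similarly p_{Borealis} = 48 + 0.25p_{Alta}.
Substituting the second reaction function into the first: p_{Alta} = 49.5 + 0.25(48 + 0.25p_{Alta}), which gives 0.9375p_{Alta} = 61.5 ⇒ p_{Alta} = 65.6.
Then p_{Borealis} = 48 + 0.25·65.6 = 64.4.
q_{Alta} = 150 − 2·65.6 + 64.4 = 83.2.

83.2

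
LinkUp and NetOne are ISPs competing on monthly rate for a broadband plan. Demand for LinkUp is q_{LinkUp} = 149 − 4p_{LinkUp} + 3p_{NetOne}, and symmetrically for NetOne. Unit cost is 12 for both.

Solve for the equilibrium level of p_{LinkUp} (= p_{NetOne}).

39.4

LinkUp's profit: π = (p_{LinkUp} − 12)(149 − 4p_{LinkUp} + 3p_{NetOne}).
∂π/∂p_{LinkUp} = 197 − 8p_{LinkUp} + 3p_{NetOne} = 0 ⇒ p_{LinkUp} = 24.625 + 0.375p_{NetOne}.
Setting p_{LinkUp} = p_{NetOne} in the reaction function: p_{LinkUp} = 24.625 + 0.375p_{LinkUp}, so p_{LinkUp} = 24.625 / 0.625 = 39.4.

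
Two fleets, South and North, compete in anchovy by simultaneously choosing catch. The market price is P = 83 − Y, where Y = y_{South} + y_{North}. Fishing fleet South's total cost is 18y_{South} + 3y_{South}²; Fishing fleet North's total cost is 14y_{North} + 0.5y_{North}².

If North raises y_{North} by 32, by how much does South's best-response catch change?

Fishing fleet South's profit: π = y_{South}(83 − (y_{South} + y_{North})) − 18y_{South} − 3y_{South}².
∂π/∂y_{South} = 65 − 8y_{South} − y_{North} = 0, so y_{South} = 8.125 − 0.125y_{North}.
The reaction-function slope is −0.125, so a 32-unit rise in y_{North} moves y_{South} by −0.125 × 32 = −4. South's best response falls — the actions are strategic substitutes.

-4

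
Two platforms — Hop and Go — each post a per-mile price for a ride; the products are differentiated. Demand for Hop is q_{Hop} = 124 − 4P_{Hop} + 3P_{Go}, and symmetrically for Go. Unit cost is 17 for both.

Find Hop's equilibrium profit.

Hop's profit: π = (P_{Hop} − 17)(124 − 4P_{Hop} + 3P_{Go}).
∂π/∂P_{Hop} = 192 − 8P_{Hop} + 3P_{Go} = 0 ⇒ P_{Hop} = 24 + 0.375P_{Go}.
The game is symmetric, so in equilibrium P_{Go} = P_{Hop}: the reaction function gives 0.625P_{Hop} = 24, hence P_{Hop} = 38.4.
q_{Hop} = 124 − 4·38.4 + 3·38.4 = 85.6.
Profit = (38.4 − 17)·85.6 = 1831.84.

1831.84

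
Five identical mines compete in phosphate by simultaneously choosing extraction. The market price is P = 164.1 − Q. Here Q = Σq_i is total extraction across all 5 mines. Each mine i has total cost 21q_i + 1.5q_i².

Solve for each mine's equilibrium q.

15.9

A representative mine's profit is π_i = q_i(164.1 − Q) − 21q_i − 1.5q_i², with Q = q_i + Σ_{j≠i} q_j.
First-order condition: 143.1 − 5q_i − Σ_{j≠i} q_j = 0.
In a symmetric equilibrium every mine chooses the same q, so Σ_{j≠i} q_j = 4q. The condition becomes 143.1 − 9q = 0, giving q = 143.1/9 = 15.9.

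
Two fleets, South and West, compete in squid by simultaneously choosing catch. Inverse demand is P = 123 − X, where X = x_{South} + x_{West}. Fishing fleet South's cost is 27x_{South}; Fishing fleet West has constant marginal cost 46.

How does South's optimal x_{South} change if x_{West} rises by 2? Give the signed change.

-1

Fishing fleet South's profit: π = x_{South}(123 − (x_{South} + x_{West})) − 27x_{South}.
∂π/∂x_{South} = 96 − 2x_{South} − x_{West} = 0, so x_{South} = 48 − 0.5x_{West}.
The reaction-function slope is −0.5, so a 2-unit rise in x_{West} moves x_{South} by −0.5 × 2 = −1. South's best response falls — the actions are strategic substitutes.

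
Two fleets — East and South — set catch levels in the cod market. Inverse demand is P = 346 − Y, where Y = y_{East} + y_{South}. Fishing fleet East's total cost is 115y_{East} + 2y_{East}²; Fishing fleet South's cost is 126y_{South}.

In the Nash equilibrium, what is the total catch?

121

Fishing fleet East's profit: π = y_{East}(346 − (y_{East} + y_{South})) − 115y_{East} − 2y_{East}².
∂π/∂y_{East} = 231 − 6y_{East} − y_{South} = 0, so y_{East} = 38.5 − (1/6)y_{South}.
For South: ∂π/∂y_{South} = 220 − 2y_{South} − y_{East} = 0 ⇒ y_{South} = 110 − 0.5y_{East}.
Plugging y_{South} into East's best response: y_{East} = 38.5 − (1/6)(110 − 0.5y_{East}) ⇒ (11/12)y_{East} = 121/6, so y_{East} = 22.
Then y_{South} = 110 − 0.5·22 = 99.
Total catch: 22 + 99 = 121.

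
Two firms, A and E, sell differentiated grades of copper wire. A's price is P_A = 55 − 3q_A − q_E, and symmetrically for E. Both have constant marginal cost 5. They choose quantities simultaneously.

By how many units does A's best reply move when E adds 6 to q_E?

Firm A's profit: π = q_A(55 − 3q_A − q_E) − 5q_A.
∂π/∂q_A = 50 − 6q_A − q_E = 0 ⇒ q_A = 25/3 − (1/6)q_E.
The reaction-function slope is −1/6, so a 6-unit rise in q_E moves q_A by −1/6 × 6 = −1. A's best response falls — the actions are strategic substitutes.

-1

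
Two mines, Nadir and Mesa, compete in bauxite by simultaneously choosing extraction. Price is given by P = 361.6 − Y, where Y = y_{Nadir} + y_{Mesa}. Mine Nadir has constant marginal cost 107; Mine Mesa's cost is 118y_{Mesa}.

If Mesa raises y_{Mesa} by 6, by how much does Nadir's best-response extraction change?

-3

Mine Nadir's profit: π = y_{Nadir}(361.6 − (y_{Nadir} + y_{Mesa})) − 107y_{Nadir}.
∂π/∂y_{Nadir} = 254.6 − 2y_{Nadir} − y_{Mesa} = 0, so y_{Nadir} = 127.3 − 0.5y_{Mesa}.
The reaction-function slope is −0.5, so a 6-unit rise in y_{Mesa} moves y_{Nadir} by −0.5 × 6 = −3. Nadir's best response falls — the actions are strategic substitutes.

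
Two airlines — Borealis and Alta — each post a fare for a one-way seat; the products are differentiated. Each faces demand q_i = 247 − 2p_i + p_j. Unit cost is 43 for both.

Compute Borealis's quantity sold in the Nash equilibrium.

136

Borealis's profit: π = (p_{Borealis} − 43)(247 − 2p_{Borealis} + p_{Alta}).
∂π/∂p_{Borealis} = 333 − 4p_{Borealis} + p_{Alta} = 0 ⇒ p_{Borealis} = 83.25 + 0.25p_{Alta}.
The game is symmetric, so in equilibrium p_{Alta} = p_{Borealis}: the reaction function gives 0.75p_{Borealis} = 83.25, hence p_{Borealis} = 111.
q_{Borealis} = 247 − 2·111 + 111 = 136.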